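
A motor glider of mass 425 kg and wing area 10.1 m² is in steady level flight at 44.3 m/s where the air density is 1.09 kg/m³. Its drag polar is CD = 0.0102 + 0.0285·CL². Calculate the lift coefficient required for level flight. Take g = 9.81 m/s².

CL = 0.386

In steady level flight, lift balances weight: W = mg = 425 × 9.81 = 4169.2 N.
q = ½ρv² = ½ × 1.09 × 44.3² = 1070 Pa.
Required CL = L/(qS) = 4169.2/(1070·10.1) = 0.386.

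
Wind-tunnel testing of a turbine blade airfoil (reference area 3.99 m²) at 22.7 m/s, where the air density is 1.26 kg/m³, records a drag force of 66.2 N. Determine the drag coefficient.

CD = 0.0511

From D = ½ρv²S·CD, rearranging gives CD = 2D/(ρv²S).
CD = 2 × 66.2 / (1.26 × 22.7² × 3.99) = 0.0511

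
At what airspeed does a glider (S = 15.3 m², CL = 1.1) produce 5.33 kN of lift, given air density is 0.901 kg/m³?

v = 26.5 m/s

L = ½ρv²S·CL ⇒ v = √(2L/(ρ·S·CL))
v = √(2 × 5330 / (0.901 × 15.3 × 1.1)) = √703 = 26.5 m/s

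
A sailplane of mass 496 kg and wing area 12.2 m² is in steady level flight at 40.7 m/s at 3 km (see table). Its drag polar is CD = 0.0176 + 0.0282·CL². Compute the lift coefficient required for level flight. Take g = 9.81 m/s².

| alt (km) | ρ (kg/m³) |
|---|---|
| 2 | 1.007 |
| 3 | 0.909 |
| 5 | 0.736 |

CL = 0.53

At 3 km, from the table: ρ = 0.909 kg/m³.
In steady level flight, lift balances weight: W = mg = 496 × 9.81 = 4865.8 N.
q = ½ρv² = ½ × 0.909 × 40.7² = 752.9 Pa.
Required CL = L/(qS) = 4865.8/(752.9·12.2) = 0.5297.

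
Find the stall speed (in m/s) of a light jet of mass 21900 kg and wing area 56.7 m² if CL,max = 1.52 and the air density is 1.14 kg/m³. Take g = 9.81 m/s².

V_stall = 66.1 m/s

Weight W = mg = 21900 × 9.81 = 2.148×10^5 N.
From L = ½ρV²S·CL,max = W: V_stall = √(2W/(ρSCL,max)) = √(2·2.148×10^5/(1.14·56.7·1.52))
V_stall = √4373 = 66.1 m/s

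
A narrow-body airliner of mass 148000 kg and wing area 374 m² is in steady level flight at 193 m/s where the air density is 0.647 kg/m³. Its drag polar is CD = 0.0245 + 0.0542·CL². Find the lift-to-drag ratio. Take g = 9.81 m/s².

L/D = 10.7

Level flight ⇒ L = W = m·g = 148000 × 9.81 = 1.4519×10^6 N.
Dynamic pressure q = 0.5 × 0.647 × 193² = 12050 Pa.
Required CL = L/(qS) = 1.4519×10^6/(12050·374) = 0.3222.
CD = 0.0245 + 0.0542 × 0.3222² = 0.03013.
L/D = CL/CD = 0.3222 / 0.03013 = 10.7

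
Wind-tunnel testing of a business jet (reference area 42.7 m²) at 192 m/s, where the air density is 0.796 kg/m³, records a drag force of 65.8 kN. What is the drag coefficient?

CD = 0.105

From D = ½ρv²S·CD, rearranging gives CD = 2D/(ρv²S).
CD = 2 × 65800 / (0.796 × 192² × 42.7) = 0.105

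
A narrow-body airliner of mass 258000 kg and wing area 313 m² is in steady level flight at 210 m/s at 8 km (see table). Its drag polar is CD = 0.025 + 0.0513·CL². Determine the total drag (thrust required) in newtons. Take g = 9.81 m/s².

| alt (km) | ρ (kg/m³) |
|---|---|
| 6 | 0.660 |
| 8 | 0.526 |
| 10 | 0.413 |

At 8 km, from the table: ρ = 0.526 kg/m³.
Level flight ⇒ L = W = m·g = 258000 × 9.81 = 2.531×10^6 N.
q = ½ρv² = ½ × 0.526 × 210² = 11600 Pa.
CL = 2W/(ρv²S) = 2×2.531×10^6/(0.526×210²×313) = 0.6972.
CD = 0.025 + 0.0513 × 0.6972² = 0.04994.
D = q·S·CD = 11600 × 313 × 0.04994 = 1.813×10^5 N

D = 1.81×10^5 N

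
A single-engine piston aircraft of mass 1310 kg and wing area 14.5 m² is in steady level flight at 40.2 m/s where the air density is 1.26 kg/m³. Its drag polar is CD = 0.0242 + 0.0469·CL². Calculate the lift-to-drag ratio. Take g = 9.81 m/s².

Level flight ⇒ L = W = m·g = 1310 × 9.81 = 12851 N.
Dynamic pressure q = 0.5 × 1.26 × 40.2² = 1018 Pa.
Required CL = L/(qS) = 12851/(1018·14.5) = 0.8705.
CD = 0.0242 + 0.0469 × 0.8705² = 0.05974.
L/D = CL/CD = 0.8705 / 0.05974 = 14.6

L/D = 14.6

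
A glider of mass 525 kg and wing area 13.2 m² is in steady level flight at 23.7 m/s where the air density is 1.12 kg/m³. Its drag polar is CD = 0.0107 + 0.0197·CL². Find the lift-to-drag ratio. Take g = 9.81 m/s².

L/D = 30.2

Weight W = mg = 525 × 9.81 = 5150.2 N; in level flight L = W.
q = ½ρv² = ½ × 1.12 × 23.7² = 314.5 Pa.
Required CL = L/(qS) = 5150.2/(314.5·13.2) = 1.24.
CD = 0.0107 + 0.0197 × 1.24² = 0.04101.
L/D = CL/CD = 1.24 / 0.04101 = 30.2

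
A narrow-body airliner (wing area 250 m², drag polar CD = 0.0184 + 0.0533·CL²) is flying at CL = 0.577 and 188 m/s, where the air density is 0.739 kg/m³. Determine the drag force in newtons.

CD = 0.0184 + 0.0533 × 0.577² = 0.03615
D = ½ρv²S·CD = ½ × 0.739 × 188² × 250 × 0.03615 = 1.18×10^5 N

D = 1.18×10^5 N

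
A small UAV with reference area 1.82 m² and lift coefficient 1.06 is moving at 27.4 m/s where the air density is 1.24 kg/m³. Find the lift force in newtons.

L = 898 N

Dynamic pressure q = ½ρv² = ½ × 1.24 × 27.4² = 465.5 Pa.
L = q·S·CL = 465.5 × 1.82 × 1.06 = 898 N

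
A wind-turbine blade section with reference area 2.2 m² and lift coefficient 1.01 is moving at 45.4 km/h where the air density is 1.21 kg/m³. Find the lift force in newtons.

Convert speed: v = 45.4 km/h ÷ 3.6 = 12.61 m/s.
Dynamic pressure q = ½ρv² = ½ × 1.21 × 12.61² = 96.22 Pa.
L = q·S·CL = 96.22 × 2.2 × 1.01 = 214 N

L = 214 N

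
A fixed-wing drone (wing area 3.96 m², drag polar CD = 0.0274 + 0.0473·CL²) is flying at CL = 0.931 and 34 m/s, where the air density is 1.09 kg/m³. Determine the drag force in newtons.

CD = 0.0274 + 0.0473 × 0.931² = 0.0684
D = ½ρv²S·CD = ½ × 1.09 × 34² × 3.96 × 0.0684 = 171 N

D = 171 N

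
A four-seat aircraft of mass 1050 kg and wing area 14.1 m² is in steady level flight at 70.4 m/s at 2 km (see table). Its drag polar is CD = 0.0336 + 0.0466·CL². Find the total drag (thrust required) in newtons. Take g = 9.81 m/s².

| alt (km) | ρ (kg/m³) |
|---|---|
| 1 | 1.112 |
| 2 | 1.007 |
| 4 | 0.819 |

At 2 km, from the table: ρ = 1.007 kg/m³.
Weight W = mg = 1050 × 9.81 = 10300 N; in level flight L = W.
Dynamic pressure q = 0.5 × 1.007 × 70.4² = 2495 Pa.
CL = 2W/(ρv²S) = 2×10300/(1.007×70.4²×14.1) = 0.2927.
CD = 0.0336 + 0.0466 × 0.2927² = 0.03759.
D = q·S·CD = 2495 × 14.1 × 0.03759 = 1323 N

D = 1320 N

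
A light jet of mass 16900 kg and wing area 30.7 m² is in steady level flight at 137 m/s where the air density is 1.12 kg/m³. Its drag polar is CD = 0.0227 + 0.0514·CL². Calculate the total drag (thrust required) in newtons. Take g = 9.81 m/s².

In steady level flight, lift balances weight: W = mg = 16900 × 9.81 = 1.6579×10^5 N.
Dynamic pressure q = 0.5 × 1.12 × 137² = 10510 Pa.
CL = 2W/(ρv²S) = 2×1.6579×10^5/(1.12×137²×30.7) = 0.5138.
CD = 0.0227 + 0.0514 × 0.5138² = 0.03627.
D = q·S·CD = 10510 × 30.7 × 0.03627 = 11700 N

D = 11700 N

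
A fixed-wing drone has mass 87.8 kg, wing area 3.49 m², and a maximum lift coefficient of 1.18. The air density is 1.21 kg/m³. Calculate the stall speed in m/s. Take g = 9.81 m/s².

V_stall = 18.6 m/s

Weight W = mg = 87.8 × 9.81 = 861.3 N.
From L = ½ρV²S·CL,max = W: V_stall = √(2W/(ρSCL,max)) = √(2·861.3/(1.21·3.49·1.18))
V_stall = √345.7 = 18.6 m/s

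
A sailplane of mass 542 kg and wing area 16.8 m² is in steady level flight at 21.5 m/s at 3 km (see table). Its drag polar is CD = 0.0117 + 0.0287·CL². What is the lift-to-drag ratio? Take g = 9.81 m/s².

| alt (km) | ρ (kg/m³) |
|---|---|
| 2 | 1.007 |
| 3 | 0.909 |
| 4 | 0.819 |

L/D = 19.6

At 3 km, from the table: ρ = 0.909 kg/m³.
Level flight ⇒ L = W = m·g = 542 × 9.81 = 5317 N.
q = ½ρv² = ½ × 0.909 × 21.5² = 210.1 Pa.
Required CL = L/(qS) = 5317/(210.1·16.8) = 1.506.
CD = 0.0117 + 0.0287 × 1.506² = 0.07683.
L/D = CL/CD = 1.506 / 0.07683 = 19.6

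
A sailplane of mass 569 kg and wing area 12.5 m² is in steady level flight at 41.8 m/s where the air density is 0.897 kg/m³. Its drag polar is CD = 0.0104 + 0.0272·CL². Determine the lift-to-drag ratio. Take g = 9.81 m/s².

Weight W = mg = 569 × 9.81 = 5581.9 N; in level flight L = W.
q = ½ρv² = ½ × 0.897 × 41.8² = 783.6 Pa.
CL = 2W/(ρv²S) = 2×5581.9/(0.897×41.8²×12.5) = 0.5698.
CD = 0.0104 + 0.0272 × 0.5698² = 0.01923.
L/D = CL/CD = 0.5698 / 0.01923 = 29.6

L/D = 29.6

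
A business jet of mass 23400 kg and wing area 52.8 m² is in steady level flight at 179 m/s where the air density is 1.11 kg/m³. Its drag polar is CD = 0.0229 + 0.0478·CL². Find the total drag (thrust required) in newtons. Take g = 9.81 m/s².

In steady level flight, lift balances weight: W = mg = 23400 × 9.81 = 2.2955×10^5 N.
q = ½ρv² = ½ × 1.11 × 179² = 17780 Pa.
CL = 2W/(ρv²S) = 2×2.2955×10^5/(1.11×179²×52.8) = 0.2445.
CD = 0.0229 + 0.0478 × 0.2445² = 0.02576.
D = q·S·CD = 17780 × 52.8 × 0.02576 = 24180 N

D = 24200 N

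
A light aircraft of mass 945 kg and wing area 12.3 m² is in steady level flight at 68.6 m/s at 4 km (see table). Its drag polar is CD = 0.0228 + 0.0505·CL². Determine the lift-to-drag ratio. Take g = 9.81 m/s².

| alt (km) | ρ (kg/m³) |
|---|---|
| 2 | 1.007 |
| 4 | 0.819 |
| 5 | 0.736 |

At 4 km, from the table: ρ = 0.819 kg/m³.
In steady level flight, lift balances weight: W = mg = 945 × 9.81 = 9270.5 N.
Dynamic pressure q = 0.5 × 0.819 × 68.6² = 1927 Pa.
CL = W/(q·S) = 9270.5 / (1927 × 12.3) = 0.3911.
CD = 0.0228 + 0.0505 × 0.3911² = 0.03052.
L/D = CL/CD = 0.3911 / 0.03052 = 12.8

L/D = 12.8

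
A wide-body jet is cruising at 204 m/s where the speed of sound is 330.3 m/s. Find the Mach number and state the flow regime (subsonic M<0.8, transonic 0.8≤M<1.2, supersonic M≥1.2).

M = v/a = 204 / 330.3 = 0.618
M = 0.618 → subsonic.

M = 0.618 (subsonic)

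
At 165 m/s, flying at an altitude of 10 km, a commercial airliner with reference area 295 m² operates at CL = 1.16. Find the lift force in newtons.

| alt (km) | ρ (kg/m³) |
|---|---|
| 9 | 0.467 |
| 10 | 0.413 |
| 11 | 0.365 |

L = 1.92×10^6 N

At 10 km, from the table: ρ = 0.413 kg/m³.
Dynamic pressure q = ½ρv² = ½ × 0.413 × 165² = 5622 Pa.
L = q·S·CL = 5622 × 295 × 1.16 = 1.92×10^6 N ≈ 1920 kN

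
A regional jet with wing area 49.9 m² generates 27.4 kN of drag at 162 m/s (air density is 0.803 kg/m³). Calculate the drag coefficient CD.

CD = 0.0521

From D = ½ρv²S·CD, rearranging gives CD = 2D/(ρv²S).
CD = 2 × 27400 / (0.803 × 162² × 49.9) = 0.0521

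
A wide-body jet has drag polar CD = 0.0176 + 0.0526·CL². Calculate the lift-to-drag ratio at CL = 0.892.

L/D = 15

CD = 0.0176 + 0.0526 × 0.892² = 0.05945
L/D = CL/CD = 0.892 / 0.05945 = 15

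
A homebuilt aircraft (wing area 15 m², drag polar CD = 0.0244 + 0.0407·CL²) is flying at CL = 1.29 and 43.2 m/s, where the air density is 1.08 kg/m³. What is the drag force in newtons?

CD = 0.0244 + 0.0407 × 1.29² = 0.09213
D = ½ρv²S·CD = ½ × 1.08 × 43.2² × 15 × 0.09213 = 1390 N

D = 1390 N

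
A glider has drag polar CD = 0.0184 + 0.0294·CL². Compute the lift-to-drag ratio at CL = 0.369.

CD = 0.0184 + 0.0294 × 0.369² = 0.0224
L/D = CL/CD = 0.369 / 0.0224 = 16.5

L/D = 16.5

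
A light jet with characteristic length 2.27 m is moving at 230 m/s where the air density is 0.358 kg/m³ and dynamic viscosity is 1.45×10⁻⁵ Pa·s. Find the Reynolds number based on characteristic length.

Re = ρ·v·c/μ = 0.358 × 230 × 2.27 / (1.45×10⁻⁵) = 1.29×10^7

Re = 1.29×10^7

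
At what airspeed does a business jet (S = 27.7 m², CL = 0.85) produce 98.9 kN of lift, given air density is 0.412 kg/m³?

v = 143 m/s

L = ½ρv²S·CL ⇒ v = √(2L/(ρ·S·CL))
v = √(2 × 98900 / (0.412 × 27.7 × 0.85)) = √20390 = 143 m/s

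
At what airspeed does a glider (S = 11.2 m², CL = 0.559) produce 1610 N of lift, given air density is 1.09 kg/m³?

v = 21.7 m/s

L = ½ρv²S·CL ⇒ v = √(2L/(ρ·S·CL))
v = √(2 × 1610 / (1.09 × 11.2 × 0.559)) = √471.8 = 21.7 m/s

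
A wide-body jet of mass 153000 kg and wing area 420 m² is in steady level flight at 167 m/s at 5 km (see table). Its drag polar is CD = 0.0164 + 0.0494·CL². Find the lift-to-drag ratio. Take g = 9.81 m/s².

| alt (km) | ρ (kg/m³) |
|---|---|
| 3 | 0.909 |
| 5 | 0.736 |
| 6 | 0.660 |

At 5 km, from the table: ρ = 0.736 kg/m³.
Weight W = mg = 153000 × 9.81 = 1.5009×10^6 N; in level flight L = W.
q = ½ρv² = ½ × 0.736 × 167² = 10260 Pa.
CL = 2W/(ρv²S) = 2×1.5009×10^6/(0.736×167²×420) = 0.3482.
CD = 0.0164 + 0.0494 × 0.3482² = 0.02239.
L/D = CL/CD = 0.3482 / 0.02239 = 15.6

L/D = 15.6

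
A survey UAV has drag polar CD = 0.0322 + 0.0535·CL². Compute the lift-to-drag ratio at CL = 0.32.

CD = 0.0322 + 0.0535 × 0.32² = 0.03768
L/D = CL/CD = 0.32 / 0.03768 = 8.49

L/D = 8.49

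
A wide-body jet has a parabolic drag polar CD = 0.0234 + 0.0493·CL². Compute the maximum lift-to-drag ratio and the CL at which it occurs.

For CD = CD0 + K·CL², (L/D)max occurs at CL* = √(CD0/K) and equals 1/(2√(K·CD0)).
(L/D)max = 1/(2√(0.0493 × 0.0234)) = 1/(2 × 0.03396) = 14.7
CL* = √(0.0234/0.0493) = 0.689

(L/D)max = 14.7, at CL = 0.689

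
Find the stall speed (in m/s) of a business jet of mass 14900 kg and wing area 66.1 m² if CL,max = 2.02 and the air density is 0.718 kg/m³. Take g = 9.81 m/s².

Stall occurs when L = W at CL,max. W = mg = 14900 × 9.81 = 1.462×10^5 N.
V_stall = √(2W/(ρ·S·CL,max)) = √(2 × 1.462×10^5 / (0.718 × 66.1 × 2.02))
V_stall = √3049 = 55.2 m/s

V_stall = 55.2 m/s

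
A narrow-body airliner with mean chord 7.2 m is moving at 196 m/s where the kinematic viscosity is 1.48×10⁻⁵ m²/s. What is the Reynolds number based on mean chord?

Re = 9.54×10^7

Re = v·c/ν = 196 × 7.2 / (1.48×10⁻⁵) = 9.54×10^7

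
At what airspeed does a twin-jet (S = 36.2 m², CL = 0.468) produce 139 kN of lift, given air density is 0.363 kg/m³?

v = 213 m/s

L = ½ρv²S·CL ⇒ v = √(2L/(ρ·S·CL))
v = √(2 × 1.39×10^5 / (0.363 × 36.2 × 0.468)) = √45200 = 213 m/s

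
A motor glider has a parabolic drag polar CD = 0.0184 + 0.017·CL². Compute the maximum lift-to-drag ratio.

(L/D)max = 28.3

For CD = CD0 + K·CL², (L/D)max occurs at CL* = √(CD0/K) and equals 1/(2√(K·CD0)).
(L/D)max = 1/(2√(0.017 × 0.0184)) = 1/(2 × 0.01769) = 28.3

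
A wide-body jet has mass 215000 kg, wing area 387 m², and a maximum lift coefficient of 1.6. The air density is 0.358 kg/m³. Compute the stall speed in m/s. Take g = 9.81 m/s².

Weight W = mg = 215000 × 9.81 = 2.109×10^6 N.
From L = ½ρV²S·CL,max = W: V_stall = √(2W/(ρSCL,max)) = √(2·2.109×10^6/(0.358·387·1.6))
V_stall = √19030 = 138 m/s

V_stall = 138 m/s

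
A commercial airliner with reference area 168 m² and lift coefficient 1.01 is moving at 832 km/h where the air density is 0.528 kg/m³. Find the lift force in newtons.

Convert speed: v = 832 km/h ÷ 3.6 = 231.1 m/s.
Dynamic pressure q = ½ρv² = ½ × 0.528 × 231.1² = 14100 Pa.
L = q·S·CL = 14100 × 168 × 1.01 = 2.39×10^6 N ≈ 2390 kN

L = 2.39×10^6 N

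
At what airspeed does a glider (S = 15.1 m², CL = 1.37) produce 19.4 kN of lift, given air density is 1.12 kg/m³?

L = ½ρv²S·CL ⇒ v = √(2L/(ρ·S·CL))
v = √(2 × 19400 / (1.12 × 15.1 × 1.37)) = √1675 = 40.9 m/s

v = 40.9 m/s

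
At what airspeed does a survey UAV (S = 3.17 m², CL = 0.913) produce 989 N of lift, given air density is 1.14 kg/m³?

v = 24.5 m/s

L = ½ρv²S·CL ⇒ v = √(2L/(ρ·S·CL))
v = √(2 × 989 / (1.14 × 3.17 × 0.913)) = √599.5 = 24.5 m/s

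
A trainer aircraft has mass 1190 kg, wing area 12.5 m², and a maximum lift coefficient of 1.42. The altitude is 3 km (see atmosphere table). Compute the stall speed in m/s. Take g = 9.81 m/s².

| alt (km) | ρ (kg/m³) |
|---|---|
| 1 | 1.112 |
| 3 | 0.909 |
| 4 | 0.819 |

At 3 km, from the table: ρ = 0.909 kg/m³.
At stall, lift equals weight: L = W = m·g = 1190 × 9.81 = 11670 N.
V_stall = √(2W/(ρ·S·CL,max)) = √(2 × 11670 / (0.909 × 12.5 × 1.42))
V_stall = √1447 = 38 m/s

V_stall = 38 m/s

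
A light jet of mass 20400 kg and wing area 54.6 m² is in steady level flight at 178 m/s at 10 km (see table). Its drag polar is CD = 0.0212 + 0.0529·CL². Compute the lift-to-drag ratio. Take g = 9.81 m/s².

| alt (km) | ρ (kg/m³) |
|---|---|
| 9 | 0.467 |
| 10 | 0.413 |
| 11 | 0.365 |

L/D = 14.8

At 10 km, from the table: ρ = 0.413 kg/m³.
Level flight ⇒ L = W = m·g = 20400 × 9.81 = 2.0012×10^5 N.
q = ½ρv² = ½ × 0.413 × 178² = 6543 Pa.
CL = 2W/(ρv²S) = 2×2.0012×10^5/(0.413×178²×54.6) = 0.5602.
CD = 0.0212 + 0.0529 × 0.5602² = 0.0378.
L/D = CL/CD = 0.5602 / 0.0378 = 14.8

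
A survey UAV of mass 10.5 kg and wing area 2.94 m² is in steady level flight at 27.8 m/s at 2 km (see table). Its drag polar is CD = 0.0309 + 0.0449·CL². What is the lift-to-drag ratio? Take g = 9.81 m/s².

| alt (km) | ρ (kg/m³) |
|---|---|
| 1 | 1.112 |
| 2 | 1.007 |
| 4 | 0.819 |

At 2 km, from the table: ρ = 1.007 kg/m³.
Weight W = mg = 10.5 × 9.81 = 103.01 N; in level flight L = W.
q = ½ρv² = ½ × 1.007 × 27.8² = 389.1 Pa.
CL = 2W/(ρv²S) = 2×103.01/(1.007×27.8²×2.94) = 0.09004.
CD = 0.0309 + 0.0449 × 0.09004² = 0.03126.
L/D = CL/CD = 0.09004 / 0.03126 = 2.88

L/D = 2.88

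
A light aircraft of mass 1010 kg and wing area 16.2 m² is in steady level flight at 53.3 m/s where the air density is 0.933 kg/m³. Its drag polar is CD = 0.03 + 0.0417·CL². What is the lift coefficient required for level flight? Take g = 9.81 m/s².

CL = 0.461

In steady level flight, lift balances weight: W = mg = 1010 × 9.81 = 9908.1 N.
q = ½ρv² = ½ × 0.933 × 53.3² = 1325 Pa.
CL = W/(q·S) = 9908.1 / (1325 × 16.2) = 0.4615.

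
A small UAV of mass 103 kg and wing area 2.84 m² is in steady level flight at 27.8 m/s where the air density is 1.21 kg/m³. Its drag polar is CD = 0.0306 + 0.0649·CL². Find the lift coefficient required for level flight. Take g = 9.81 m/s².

CL = 0.761

In steady level flight, lift balances weight: W = mg = 103 × 9.81 = 1010.4 N.
Dynamic pressure q = 0.5 × 1.21 × 27.8² = 467.6 Pa.
CL = 2W/(ρv²S) = 2×1010.4/(1.21×27.8²×2.84) = 0.7609.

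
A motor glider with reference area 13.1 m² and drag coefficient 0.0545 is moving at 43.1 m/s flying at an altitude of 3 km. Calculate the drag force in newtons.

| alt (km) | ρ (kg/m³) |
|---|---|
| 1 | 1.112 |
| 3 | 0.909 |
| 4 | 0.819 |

D = 603 N

At 3 km, from the table: ρ = 0.909 kg/m³.
Dynamic pressure q = ½ρv² = ½ × 0.909 × 43.1² = 844.3 Pa.
D = q·S·CD = 844.3 × 13.1 × 0.0545 = 603 N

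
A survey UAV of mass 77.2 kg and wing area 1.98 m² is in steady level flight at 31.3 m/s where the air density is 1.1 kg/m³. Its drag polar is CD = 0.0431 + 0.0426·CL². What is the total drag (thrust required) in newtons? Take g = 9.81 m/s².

Weight W = mg = 77.2 × 9.81 = 757.33 N; in level flight L = W.
q = ½ρv² = ½ × 1.1 × 31.3² = 538.8 Pa.
CL = 2W/(ρv²S) = 2×757.33/(1.1×31.3²×1.98) = 0.7099.
CD = 0.0431 + 0.0426 × 0.7099² = 0.06457.
D = q·S·CD = 538.8 × 1.98 × 0.06457 = 68.88 N

D = 68.9 N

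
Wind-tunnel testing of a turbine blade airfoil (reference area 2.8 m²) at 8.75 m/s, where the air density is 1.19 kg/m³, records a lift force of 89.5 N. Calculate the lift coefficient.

CL = 0.702

From L = ½ρv²S·CL, rearranging gives CL = 2L/(ρv²S).
CL = 2 × 89.5 / (1.19 × 8.75² × 2.8) = 0.702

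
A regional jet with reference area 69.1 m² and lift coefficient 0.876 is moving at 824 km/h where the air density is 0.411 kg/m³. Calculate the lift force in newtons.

L = 6.52×10^5 N

Convert speed: v = 824 km/h ÷ 3.6 = 228.9 m/s.
L = ½ρv²S·CL = ½ × 0.411 × 228.9² × 69.1 × 0.876 = 6.52×10^5 N ≈ 652 kN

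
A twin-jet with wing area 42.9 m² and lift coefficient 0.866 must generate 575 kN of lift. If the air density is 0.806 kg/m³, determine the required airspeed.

L = ½ρv²S·CL ⇒ v = √(2L/(ρ·S·CL))
v = √(2 × 5.75×10^5 / (0.806 × 42.9 × 0.866)) = √38400 = 196 m/s

v = 196 m/s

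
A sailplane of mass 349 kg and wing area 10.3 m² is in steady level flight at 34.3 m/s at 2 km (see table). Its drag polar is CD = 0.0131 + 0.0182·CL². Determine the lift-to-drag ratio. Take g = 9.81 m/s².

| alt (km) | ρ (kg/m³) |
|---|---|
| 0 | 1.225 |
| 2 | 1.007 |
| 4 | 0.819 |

At 2 km, from the table: ρ = 1.007 kg/m³.
Level flight ⇒ L = W = m·g = 349 × 9.81 = 3423.7 N.
q = ½ρv² = ½ × 1.007 × 34.3² = 592.4 Pa.
CL = W/(q·S) = 3423.7 / (592.4 × 10.3) = 0.5611.
CD = 0.0131 + 0.0182 × 0.5611² = 0.01883.
L/D = CL/CD = 0.5611 / 0.01883 = 29.8

L/D = 29.8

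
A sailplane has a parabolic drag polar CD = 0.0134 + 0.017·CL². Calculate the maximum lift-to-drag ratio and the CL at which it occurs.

For CD = CD0 + K·CL², (L/D)max occurs at CL* = √(CD0/K) and equals 1/(2√(K·CD0)).
(L/D)max = 1/(2√(0.017 × 0.0134)) = 1/(2 × 0.01509) = 33.1
CL* = √(0.0134/0.017) = 0.888

(L/D)max = 33.1, at CL = 0.888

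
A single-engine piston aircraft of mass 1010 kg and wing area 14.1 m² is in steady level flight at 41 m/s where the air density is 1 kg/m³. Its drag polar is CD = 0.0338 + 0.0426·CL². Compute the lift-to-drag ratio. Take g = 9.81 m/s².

Level flight ⇒ L = W = m·g = 1010 × 9.81 = 9908.1 N.
Dynamic pressure q = 0.5 × 1 × 41² = 840.5 Pa.
Required CL = L/(qS) = 9908.1/(840.5·14.1) = 0.8361.
CD = 0.0338 + 0.0426 × 0.8361² = 0.06358.
L/D = CL/CD = 0.8361 / 0.06358 = 13.2

L/D = 13.2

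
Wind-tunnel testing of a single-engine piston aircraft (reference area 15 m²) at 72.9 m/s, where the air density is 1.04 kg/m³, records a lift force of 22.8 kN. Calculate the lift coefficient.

From L = ½ρv²S·CL, rearranging gives CL = 2L/(ρv²S).
CL = 2 × 22800 / (1.04 × 72.9² × 15) = 0.55

CL = 0.55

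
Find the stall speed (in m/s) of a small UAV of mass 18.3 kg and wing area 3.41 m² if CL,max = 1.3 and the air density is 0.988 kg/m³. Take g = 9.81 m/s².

V_stall = 9.05 m/s

Weight W = mg = 18.3 × 9.81 = 179.5 N.
From L = ½ρV²S·CL,max = W: V_stall = √(2W/(ρSCL,max)) = √(2·179.5/(0.988·3.41·1.3))
V_stall = √81.98 = 9.05 m/s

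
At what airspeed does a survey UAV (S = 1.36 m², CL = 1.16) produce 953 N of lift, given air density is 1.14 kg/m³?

L = ½ρv²S·CL ⇒ v = √(2L/(ρ·S·CL))
v = √(2 × 953 / (1.14 × 1.36 × 1.16)) = √1060 = 32.6 m/s

v = 32.6 m/s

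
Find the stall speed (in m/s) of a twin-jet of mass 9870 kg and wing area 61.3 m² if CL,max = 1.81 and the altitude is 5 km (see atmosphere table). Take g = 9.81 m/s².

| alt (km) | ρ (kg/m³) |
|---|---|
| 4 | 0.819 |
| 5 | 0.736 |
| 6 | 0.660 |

At 5 km, from the table: ρ = 0.736 kg/m³.
At stall, lift equals weight: L = W = m·g = 9870 × 9.81 = 96820 N.
From L = ½ρV²S·CL,max = W: V_stall = √(2W/(ρSCL,max)) = √(2·96820/(0.736·61.3·1.81))
V_stall = √2371 = 48.7 m/s

V_stall = 48.7 m/s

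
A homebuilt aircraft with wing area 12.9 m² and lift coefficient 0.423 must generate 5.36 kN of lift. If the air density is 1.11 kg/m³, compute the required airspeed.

L = ½ρv²S·CL ⇒ v = √(2L/(ρ·S·CL))
v = √(2 × 5360 / (1.11 × 12.9 × 0.423)) = √1770 = 42.1 m/s

v = 42.1 m/s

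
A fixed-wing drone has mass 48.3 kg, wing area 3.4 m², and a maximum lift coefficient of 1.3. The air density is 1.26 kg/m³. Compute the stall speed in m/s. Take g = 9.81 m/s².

Stall occurs when L = W at CL,max. W = mg = 48.3 × 9.81 = 473.8 N.
From L = ½ρV²S·CL,max = W: V_stall = √(2W/(ρSCL,max)) = √(2·473.8/(1.26·3.4·1.3))
V_stall = √170.2 = 13 m/s

V_stall = 13 m/s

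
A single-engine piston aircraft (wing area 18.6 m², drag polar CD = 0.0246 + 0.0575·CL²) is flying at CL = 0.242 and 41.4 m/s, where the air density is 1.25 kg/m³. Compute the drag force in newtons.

CD = 0.0246 + 0.0575 × 0.242² = 0.02797
D = ½ρv²S·CD = ½ × 1.25 × 41.4² × 18.6 × 0.02797 = 557 N

D = 557 N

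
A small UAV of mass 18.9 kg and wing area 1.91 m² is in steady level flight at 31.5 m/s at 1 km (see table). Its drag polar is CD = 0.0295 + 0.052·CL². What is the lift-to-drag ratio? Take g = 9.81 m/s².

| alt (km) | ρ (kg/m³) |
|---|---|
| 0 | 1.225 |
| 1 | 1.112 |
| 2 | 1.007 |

At 1 km, from the table: ρ = 1.112 kg/m³.
Level flight ⇒ L = W = m·g = 18.9 × 9.81 = 185.41 N.
q = ½ρv² = ½ × 1.112 × 31.5² = 551.7 Pa.
CL = 2W/(ρv²S) = 2×185.41/(1.112×31.5²×1.91) = 0.176.
CD = 0.0295 + 0.052 × 0.176² = 0.03111.
L/D = CL/CD = 0.176 / 0.03111 = 5.66

L/D = 5.66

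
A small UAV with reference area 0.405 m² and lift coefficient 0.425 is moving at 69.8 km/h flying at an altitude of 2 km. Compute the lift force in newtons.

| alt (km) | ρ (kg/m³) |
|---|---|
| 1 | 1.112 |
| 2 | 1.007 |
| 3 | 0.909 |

L = 32.6 N

At 2 km, from the table: ρ = 1.007 kg/m³.
Convert speed: v = 69.8 km/h ÷ 3.6 = 19.39 m/s.
Dynamic pressure q = ½ρv² = ½ × 1.007 × 19.39² = 189.3 Pa.
L = q·S·CL = 189.3 × 0.405 × 0.425 = 32.6 N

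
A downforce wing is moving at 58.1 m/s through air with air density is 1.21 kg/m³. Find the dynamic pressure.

q = ½ρv² = ½ × 1.21 × 58.1² = 2040 Pa

q = 2040 Pa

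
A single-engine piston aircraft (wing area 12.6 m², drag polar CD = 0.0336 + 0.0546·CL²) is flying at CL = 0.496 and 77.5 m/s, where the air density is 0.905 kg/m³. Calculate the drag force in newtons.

D = 1610 N

CD = 0.0336 + 0.0546 × 0.496² = 0.04703
D = ½ρv²S·CD = ½ × 0.905 × 77.5² × 12.6 × 0.04703 = 1610 N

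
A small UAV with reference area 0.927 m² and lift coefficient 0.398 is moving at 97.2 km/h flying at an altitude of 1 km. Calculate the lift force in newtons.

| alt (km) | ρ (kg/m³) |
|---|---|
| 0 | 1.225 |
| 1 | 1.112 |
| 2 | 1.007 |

At 1 km, from the table: ρ = 1.112 kg/m³.
Convert speed: v = 97.2 km/h ÷ 3.6 = 27 m/s.
Dynamic pressure q = ½ρv² = ½ × 1.112 × 27² = 405.3 Pa.
L = q·S·CL = 405.3 × 0.927 × 0.398 = 150 N

L = 150 N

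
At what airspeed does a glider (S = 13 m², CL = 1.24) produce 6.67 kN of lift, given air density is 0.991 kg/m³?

L = ½ρv²S·CL ⇒ v = √(2L/(ρ·S·CL))
v = √(2 × 6670 / (0.991 × 13 × 1.24)) = √835.1 = 28.9 m/s

v = 28.9 m/s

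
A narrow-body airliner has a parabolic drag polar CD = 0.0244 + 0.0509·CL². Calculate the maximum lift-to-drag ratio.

For CD = CD0 + K·CL², (L/D)max occurs at CL* = √(CD0/K) and equals 1/(2√(K·CD0)).
(L/D)max = 1/(2√(0.0509 × 0.0244)) = 1/(2 × 0.03524) = 14.2

(L/D)max = 14.2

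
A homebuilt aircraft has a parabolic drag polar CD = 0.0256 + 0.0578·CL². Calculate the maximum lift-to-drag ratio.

For CD = CD0 + K·CL², (L/D)max occurs at CL* = √(CD0/K) and equals 1/(2√(K·CD0)).
(L/D)max = 1/(2√(0.0578 × 0.0256)) = 1/(2 × 0.03847) = 13

(L/D)max = 13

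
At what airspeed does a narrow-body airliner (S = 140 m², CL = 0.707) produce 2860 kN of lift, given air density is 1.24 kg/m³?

v = 216 m/s

L = ½ρv²S·CL ⇒ v = √(2L/(ρ·S·CL))
v = √(2 × 2.86×10^6 / (1.24 × 140 × 0.707)) = √46600 = 216 m/s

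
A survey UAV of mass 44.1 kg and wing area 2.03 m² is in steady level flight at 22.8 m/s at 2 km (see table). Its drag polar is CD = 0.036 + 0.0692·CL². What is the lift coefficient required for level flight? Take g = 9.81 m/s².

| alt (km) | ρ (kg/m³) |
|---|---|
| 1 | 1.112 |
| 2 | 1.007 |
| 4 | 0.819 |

At 2 km, from the table: ρ = 1.007 kg/m³.
In steady level flight, lift balances weight: W = mg = 44.1 × 9.81 = 432.62 N.
Dynamic pressure q = 0.5 × 1.007 × 22.8² = 261.7 Pa.
CL = W/(q·S) = 432.62 / (261.7 × 2.03) = 0.8142.

CL = 0.814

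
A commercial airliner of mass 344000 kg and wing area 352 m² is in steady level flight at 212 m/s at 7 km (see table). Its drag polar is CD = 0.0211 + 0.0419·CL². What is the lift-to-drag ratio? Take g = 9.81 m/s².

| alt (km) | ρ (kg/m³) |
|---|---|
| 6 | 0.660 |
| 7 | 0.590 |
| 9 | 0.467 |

L/D = 16.8

At 7 km, from the table: ρ = 0.590 kg/m³.
In steady level flight, lift balances weight: W = mg = 344000 × 9.81 = 3.3746×10^6 N.
q = ½ρv² = ½ × 0.59 × 212² = 13260 Pa.
CL = W/(q·S) = 3.3746×10^6 / (13260 × 352) = 0.7231.
CD = 0.0211 + 0.0419 × 0.7231² = 0.04301.
L/D = CL/CD = 0.7231 / 0.04301 = 16.8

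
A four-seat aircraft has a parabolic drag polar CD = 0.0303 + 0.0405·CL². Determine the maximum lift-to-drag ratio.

For CD = CD0 + K·CL², (L/D)max occurs at CL* = √(CD0/K) and equals 1/(2√(K·CD0)).
(L/D)max = 1/(2√(0.0405 × 0.0303)) = 1/(2 × 0.03503) = 14.3

(L/D)max = 14.3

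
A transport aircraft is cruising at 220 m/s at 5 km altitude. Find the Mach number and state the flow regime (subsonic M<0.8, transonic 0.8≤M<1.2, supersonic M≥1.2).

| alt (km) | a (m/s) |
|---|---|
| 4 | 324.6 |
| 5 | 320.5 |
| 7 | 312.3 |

M = 0.686 (subsonic)

At 5 km, from the table: a = 320.5 m/s.
M = v/a = 220 / 320.5 = 0.686
M = 0.686 → subsonic.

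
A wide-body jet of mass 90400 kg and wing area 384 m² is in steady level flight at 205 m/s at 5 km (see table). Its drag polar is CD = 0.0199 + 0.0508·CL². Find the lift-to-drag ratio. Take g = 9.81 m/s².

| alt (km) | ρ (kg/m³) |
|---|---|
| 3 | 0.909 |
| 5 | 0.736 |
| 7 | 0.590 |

At 5 km, from the table: ρ = 0.736 kg/m³.
Level flight ⇒ L = W = m·g = 90400 × 9.81 = 8.8682×10^5 N.
Dynamic pressure q = 0.5 × 0.736 × 205² = 15470 Pa.
CL = 2W/(ρv²S) = 2×8.8682×10^5/(0.736×205²×384) = 0.1493.
CD = 0.0199 + 0.0508 × 0.1493² = 0.02103.
L/D = CL/CD = 0.1493 / 0.02103 = 7.1

L/D = 7.1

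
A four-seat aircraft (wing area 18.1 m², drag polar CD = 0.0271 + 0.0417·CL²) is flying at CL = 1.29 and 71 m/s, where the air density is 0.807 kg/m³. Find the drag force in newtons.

D = 3550 N

CD = 0.0271 + 0.0417 × 1.29² = 0.09649
D = ½ρv²S·CD = ½ × 0.807 × 71² × 18.1 × 0.09649 = 3550 N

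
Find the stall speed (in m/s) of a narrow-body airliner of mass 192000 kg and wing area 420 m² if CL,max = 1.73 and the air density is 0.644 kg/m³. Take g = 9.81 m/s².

V_stall = 89.7 m/s

Weight W = mg = 192000 × 9.81 = 1.884×10^6 N.
From L = ½ρV²S·CL,max = W: V_stall = √(2W/(ρSCL,max)) = √(2·1.884×10^6/(0.644·420·1.73))
V_stall = √8050 = 89.7 m/s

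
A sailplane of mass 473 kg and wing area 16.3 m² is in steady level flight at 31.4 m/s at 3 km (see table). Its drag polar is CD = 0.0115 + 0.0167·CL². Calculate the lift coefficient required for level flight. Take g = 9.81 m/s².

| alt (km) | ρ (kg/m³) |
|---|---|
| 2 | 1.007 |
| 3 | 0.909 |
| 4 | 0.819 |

CL = 0.635

At 3 km, from the table: ρ = 0.909 kg/m³.
Level flight ⇒ L = W = m·g = 473 × 9.81 = 4640.1 N.
Dynamic pressure q = 0.5 × 0.909 × 31.4² = 448.1 Pa.
CL = 2W/(ρv²S) = 2×4640.1/(0.909×31.4²×16.3) = 0.6353.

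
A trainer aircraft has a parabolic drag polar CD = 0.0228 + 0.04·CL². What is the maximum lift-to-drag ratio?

(L/D)max = 16.6

For CD = CD0 + K·CL², (L/D)max occurs at CL* = √(CD0/K) and equals 1/(2√(K·CD0)).
(L/D)max = 1/(2√(0.04 × 0.0228)) = 1/(2 × 0.0302) = 16.6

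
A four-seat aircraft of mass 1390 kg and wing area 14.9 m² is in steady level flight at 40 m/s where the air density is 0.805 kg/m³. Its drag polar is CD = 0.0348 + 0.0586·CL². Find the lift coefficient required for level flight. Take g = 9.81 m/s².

CL = 1.42

Level flight ⇒ L = W = m·g = 1390 × 9.81 = 13636 N.
q = ½ρv² = ½ × 0.805 × 40² = 644 Pa.
CL = W/(q·S) = 13636 / (644 × 14.9) = 1.421.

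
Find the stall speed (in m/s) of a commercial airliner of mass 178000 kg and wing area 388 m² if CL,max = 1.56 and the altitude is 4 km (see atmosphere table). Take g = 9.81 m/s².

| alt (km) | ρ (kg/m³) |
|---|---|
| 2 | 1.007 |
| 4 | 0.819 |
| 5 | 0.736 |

At 4 km, from the table: ρ = 0.819 kg/m³.
At stall, lift equals weight: L = W = m·g = 178000 × 9.81 = 1.746×10^6 N.
V_stall = √(2W/(ρ·S·CL,max)) = √(2 × 1.746×10^6 / (0.819 × 388 × 1.56))
V_stall = √7045 = 83.9 m/s

V_stall = 83.9 m/s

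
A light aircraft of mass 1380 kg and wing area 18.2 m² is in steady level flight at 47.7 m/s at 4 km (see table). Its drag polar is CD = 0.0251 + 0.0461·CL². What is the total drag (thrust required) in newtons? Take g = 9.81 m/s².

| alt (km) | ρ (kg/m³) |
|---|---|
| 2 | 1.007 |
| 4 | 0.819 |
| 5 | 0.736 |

D = 924 N

At 4 km, from the table: ρ = 0.819 kg/m³.
Weight W = mg = 1380 × 9.81 = 13538 N; in level flight L = W.
Dynamic pressure q = 0.5 × 0.819 × 47.7² = 931.7 Pa.
CL = W/(q·S) = 13538 / (931.7 × 18.2) = 0.7983.
CD = 0.0251 + 0.0461 × 0.7983² = 0.05448.
D = q·S·CD = 931.7 × 18.2 × 0.05448 = 923.9 N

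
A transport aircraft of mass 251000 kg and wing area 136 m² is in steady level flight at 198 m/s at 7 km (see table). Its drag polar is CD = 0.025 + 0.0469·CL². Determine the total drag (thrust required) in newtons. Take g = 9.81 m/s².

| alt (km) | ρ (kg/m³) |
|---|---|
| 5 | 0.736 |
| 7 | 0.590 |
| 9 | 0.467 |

D = 2.2×10^5 N

At 7 km, from the table: ρ = 0.590 kg/m³.
Weight W = mg = 251000 × 9.81 = 2.4623×10^6 N; in level flight L = W.
q = ½ρv² = ½ × 0.59 × 198² = 11570 Pa.
Required CL = L/(qS) = 2.4623×10^6/(11570·136) = 1.565.
CD = 0.025 + 0.0469 × 1.565² = 0.1399.
D = q·S·CD = 11570 × 136 × 0.1399 = 2.201×10^5 N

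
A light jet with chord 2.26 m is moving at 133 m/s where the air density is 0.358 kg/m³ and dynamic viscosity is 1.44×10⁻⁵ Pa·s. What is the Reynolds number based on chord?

Re = ρ·v·c/μ = 0.358 × 133 × 2.26 / (1.44×10⁻⁵) = 7.47×10^6

Re = 7.47×10^6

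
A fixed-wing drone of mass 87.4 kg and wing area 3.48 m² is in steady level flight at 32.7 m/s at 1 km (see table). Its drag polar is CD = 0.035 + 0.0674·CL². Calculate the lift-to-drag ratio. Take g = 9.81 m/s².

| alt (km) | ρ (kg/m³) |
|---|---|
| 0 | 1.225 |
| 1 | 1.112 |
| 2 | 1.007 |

L/D = 8.9

At 1 km, from the table: ρ = 1.112 kg/m³.
In steady level flight, lift balances weight: W = mg = 87.4 × 9.81 = 857.39 N.
Dynamic pressure q = 0.5 × 1.112 × 32.7² = 594.5 Pa.
CL = W/(q·S) = 857.39 / (594.5 × 3.48) = 0.4144.
CD = 0.035 + 0.0674 × 0.4144² = 0.04658.
L/D = CL/CD = 0.4144 / 0.04658 = 8.9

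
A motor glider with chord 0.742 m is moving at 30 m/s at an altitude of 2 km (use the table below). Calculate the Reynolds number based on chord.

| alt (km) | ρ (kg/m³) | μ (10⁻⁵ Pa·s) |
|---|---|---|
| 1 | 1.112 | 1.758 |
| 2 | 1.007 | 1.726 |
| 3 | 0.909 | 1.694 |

Re = 1.3×10^6

At 2 km, from the table: ρ = 1.007 kg/m³, μ = 1.726×10⁻⁵ Pa·s.
Re = ρ·v·c/μ = 1.007 × 30 × 0.742 / (1.726×10⁻⁵) = 1.3×10^6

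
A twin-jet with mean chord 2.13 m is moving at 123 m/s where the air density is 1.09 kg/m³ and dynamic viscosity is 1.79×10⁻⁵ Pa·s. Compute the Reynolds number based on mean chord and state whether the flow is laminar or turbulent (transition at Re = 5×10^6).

Re = 1.6×10^7 (turbulent)

Re = ρ·v·c/μ = 1.09 × 123 × 2.13 / (1.79×10⁻⁵) = 1.6×10^7
Since 1.6×10^7 > 5×10^6, the flow is turbulent.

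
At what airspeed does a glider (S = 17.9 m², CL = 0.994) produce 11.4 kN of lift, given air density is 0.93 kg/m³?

L = ½ρv²S·CL ⇒ v = √(2L/(ρ·S·CL))
v = √(2 × 11400 / (0.93 × 17.9 × 0.994)) = √1378 = 37.1 m/s

v = 37.1 m/s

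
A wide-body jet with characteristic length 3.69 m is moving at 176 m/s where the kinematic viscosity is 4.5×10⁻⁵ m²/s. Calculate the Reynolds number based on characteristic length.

Re = v·c/ν = 176 × 3.69 / (4.5×10⁻⁵) = 1.44×10^7

Re = 1.44×10^7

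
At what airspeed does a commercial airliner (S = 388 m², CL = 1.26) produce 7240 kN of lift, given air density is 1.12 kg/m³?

L = ½ρv²S·CL ⇒ v = √(2L/(ρ·S·CL))
v = √(2 × 7.24×10^6 / (1.12 × 388 × 1.26)) = √26450 = 163 m/s

v = 163 m/s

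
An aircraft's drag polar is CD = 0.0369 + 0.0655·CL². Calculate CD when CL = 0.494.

CD = 0.0529

CD = 0.0369 + 0.0655 × 0.494² = 0.0369 + 0.01598 = 0.0529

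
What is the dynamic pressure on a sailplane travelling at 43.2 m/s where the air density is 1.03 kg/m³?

q = 961 Pa

q = ½ρv² = ½ × 1.03 × 43.2² = 961 Pa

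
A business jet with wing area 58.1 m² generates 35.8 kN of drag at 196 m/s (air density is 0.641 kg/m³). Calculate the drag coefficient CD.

CD = 0.05

From D = ½ρv²S·CD, rearranging gives CD = 2D/(ρv²S).
CD = 2 × 35800 / (0.641 × 196² × 58.1) = 0.05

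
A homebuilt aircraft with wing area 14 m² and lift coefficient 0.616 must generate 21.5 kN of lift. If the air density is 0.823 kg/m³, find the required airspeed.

v = 77.8 m/s

L = ½ρv²S·CL ⇒ v = √(2L/(ρ·S·CL))
v = √(2 × 21500 / (0.823 × 14 × 0.616)) = √6058 = 77.8 m/s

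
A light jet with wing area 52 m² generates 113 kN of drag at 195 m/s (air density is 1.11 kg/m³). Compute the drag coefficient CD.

CD = 0.103

From D = ½ρv²S·CD, rearranging gives CD = 2D/(ρv²S).
CD = 2 × 1.13×10^5 / (1.11 × 195² × 52) = 0.103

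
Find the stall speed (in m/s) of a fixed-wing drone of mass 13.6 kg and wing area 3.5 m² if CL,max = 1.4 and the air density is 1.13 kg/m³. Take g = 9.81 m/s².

V_stall = 6.94 m/s

Weight W = mg = 13.6 × 9.81 = 133.4 N.
V_stall = √(2W/(ρ·S·CL,max)) = √(2 × 133.4 / (1.13 × 3.5 × 1.4))
V_stall = √48.19 = 6.94 m/s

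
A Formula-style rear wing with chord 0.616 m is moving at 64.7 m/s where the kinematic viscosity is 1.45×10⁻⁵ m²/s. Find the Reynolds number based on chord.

Re = v·c/ν = 64.7 × 0.616 / (1.45×10⁻⁵) = 2.75×10^6

Re = 2.75×10^6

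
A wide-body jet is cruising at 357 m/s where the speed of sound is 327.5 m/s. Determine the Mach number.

M = v/a = 357 / 327.5 = 1.09

M = 1.09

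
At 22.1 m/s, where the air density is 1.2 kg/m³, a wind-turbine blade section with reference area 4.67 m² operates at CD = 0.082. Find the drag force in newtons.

D = ½ρv²S·CD = ½ × 1.2 × 22.1² × 4.67 × 0.082 = 112 N

D = 112 N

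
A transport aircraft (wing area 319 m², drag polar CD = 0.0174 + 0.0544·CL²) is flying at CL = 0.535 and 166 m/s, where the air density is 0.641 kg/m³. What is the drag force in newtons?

CD = 0.0174 + 0.0544 × 0.535² = 0.03297
D = ½ρv²S·CD = ½ × 0.641 × 166² × 319 × 0.03297 = 92900 N

D = 92900 N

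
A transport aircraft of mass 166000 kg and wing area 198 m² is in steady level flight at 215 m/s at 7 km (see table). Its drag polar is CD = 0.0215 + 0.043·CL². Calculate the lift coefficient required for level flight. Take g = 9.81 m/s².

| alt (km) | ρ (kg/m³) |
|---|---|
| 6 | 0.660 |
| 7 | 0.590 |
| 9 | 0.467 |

At 7 km, from the table: ρ = 0.590 kg/m³.
In steady level flight, lift balances weight: W = mg = 166000 × 9.81 = 1.6285×10^6 N.
Dynamic pressure q = 0.5 × 0.59 × 215² = 13640 Pa.
Required CL = L/(qS) = 1.6285×10^6/(13640·198) = 0.6031.

CL = 0.603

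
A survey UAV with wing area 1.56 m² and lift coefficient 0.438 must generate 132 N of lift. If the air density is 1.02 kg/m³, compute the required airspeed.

v = 19.5 m/s

L = ½ρv²S·CL ⇒ v = √(2L/(ρ·S·CL))
v = √(2 × 132 / (1.02 × 1.56 × 0.438)) = √378.8 = 19.5 m/s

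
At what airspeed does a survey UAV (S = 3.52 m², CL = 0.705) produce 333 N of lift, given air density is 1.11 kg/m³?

L = ½ρv²S·CL ⇒ v = √(2L/(ρ·S·CL))
v = √(2 × 333 / (1.11 × 3.52 × 0.705)) = √241.8 = 15.5 m/s

v = 15.5 m/s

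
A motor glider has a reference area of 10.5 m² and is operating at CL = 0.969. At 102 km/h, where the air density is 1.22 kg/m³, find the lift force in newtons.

Convert speed: v = 102 km/h ÷ 3.6 = 28.33 m/s.
L = ½ρv²S·CL = ½ × 1.22 × 28.33² × 10.5 × 0.969 = 4980 N

L = 4980 N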